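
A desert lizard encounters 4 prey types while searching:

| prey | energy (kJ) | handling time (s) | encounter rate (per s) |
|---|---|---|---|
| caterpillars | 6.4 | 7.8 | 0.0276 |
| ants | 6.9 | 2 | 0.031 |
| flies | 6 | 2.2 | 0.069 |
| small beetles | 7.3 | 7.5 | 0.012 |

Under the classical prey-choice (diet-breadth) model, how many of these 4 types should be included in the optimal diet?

4

Profitabilities (E/h, kJ/s): ants 3.45, flies 2.73, small beetles 0.973, caterpillars 0.821. Add prey in this order while the next type's profitability exceeds the intake rate on those already taken.
Rate on top 1: 0.2014. flies: 2.73 > 0.2014 → include.
Rate on top 2: 0.5173. small beetles: 0.973 > 0.5173 → include.
Rate on top 3: 0.5488. caterpillars: 0.821 > 0.5488 → include.
Optimal diet: ants, flies, small beetles, caterpillars — 4 of 4 types.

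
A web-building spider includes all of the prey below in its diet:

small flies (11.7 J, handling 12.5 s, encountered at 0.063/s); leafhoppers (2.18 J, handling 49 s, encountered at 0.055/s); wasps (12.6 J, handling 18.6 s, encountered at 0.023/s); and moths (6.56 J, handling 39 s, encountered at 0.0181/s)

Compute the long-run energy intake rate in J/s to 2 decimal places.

0.23 J/s

Energy encountered per unit search time: 0.063×11.7 + 0.055×2.18 + 0.023×12.6 + 0.0181×6.56 = 1.266 J/s.
Handling time per unit search time: 0.063×12.5 + 0.055×49 + 0.023×18.6 + 0.0181×39 = 4.616.
Rate = 1.266/(1 + 4.616) = 0.2253 J/s.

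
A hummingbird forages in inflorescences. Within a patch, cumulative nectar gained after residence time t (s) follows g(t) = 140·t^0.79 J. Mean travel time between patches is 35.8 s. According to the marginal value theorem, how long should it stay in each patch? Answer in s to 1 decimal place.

By the marginal value theorem, leave when the instantaneous gain rate g'(t) equals the habitat-wide average g(t)/(T + t).
g'(t) = 0.79·140·t^-0.21. Setting 0.79·140·t^-0.21 = 140·t^0.79/(35.8+t) gives 0.79(35.8+t) = t, so 0.21·t = 0.79×35.8.
t* = 0.79×35.8/0.21 = 134.7 s.

134.7 s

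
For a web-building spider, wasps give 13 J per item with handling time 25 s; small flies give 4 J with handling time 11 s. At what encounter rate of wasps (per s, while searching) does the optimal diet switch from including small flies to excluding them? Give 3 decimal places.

0.093 per s

The zero-one rule: include small flies iff E₂/h₂ > λE₁/(1+λh₁). Equality gives the switch point.
λE₁h₂ = E₂ + λE₂h₁ ⇒ λ = E₂/(E₁h₂ − E₂h₁) = 4/(143 − 100) = 0.09302 per s.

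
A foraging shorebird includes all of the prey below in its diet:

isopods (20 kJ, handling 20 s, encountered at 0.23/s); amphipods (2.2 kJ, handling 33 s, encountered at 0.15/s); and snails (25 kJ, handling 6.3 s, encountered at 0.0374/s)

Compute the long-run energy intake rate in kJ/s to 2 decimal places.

R = Σλ_iE_i / (1 + Σλ_ih_i)
Numerator: 0.23×20 + 0.15×2.2 + 0.0374×25 = 5.865
Denominator: 1 + 0.23×20 + 0.15×33 + 0.0374×6.3 = 10.79
R = 5.865/10.79 = 0.5438 kJ/s

0.54 kJ/s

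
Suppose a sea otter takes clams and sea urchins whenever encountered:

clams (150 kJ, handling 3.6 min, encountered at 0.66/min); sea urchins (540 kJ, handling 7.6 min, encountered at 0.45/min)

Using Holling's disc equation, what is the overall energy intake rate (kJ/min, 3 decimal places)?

R = Σλ_iE_i / (1 + Σλ_ih_i)
Numerator: 0.66×150 + 0.45×540 = 342
Denominator: 1 + 0.66×3.6 + 0.45×7.6 = 6.796
R = 342/6.796 = 50.32 kJ/min

50.324 kJ/min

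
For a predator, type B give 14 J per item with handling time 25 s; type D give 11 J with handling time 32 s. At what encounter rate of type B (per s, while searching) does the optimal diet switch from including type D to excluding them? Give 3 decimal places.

0.064 per s

At the threshold, the rate on type B alone equals the profitability of type D: λ·14/(1 + λ·25) = 11/32 = 0.3438.
Rearranging, λ(14 − 0.3438×25) = 0.3438, so λ = 0.3438/5.406 = 0.06358 per s.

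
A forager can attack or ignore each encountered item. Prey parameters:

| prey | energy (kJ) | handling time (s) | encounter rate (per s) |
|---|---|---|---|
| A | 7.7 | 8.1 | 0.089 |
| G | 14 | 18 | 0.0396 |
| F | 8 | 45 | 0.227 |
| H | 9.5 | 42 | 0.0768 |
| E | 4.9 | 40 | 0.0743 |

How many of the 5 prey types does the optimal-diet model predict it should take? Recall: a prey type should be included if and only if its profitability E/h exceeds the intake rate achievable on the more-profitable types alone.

Profitabilities (E/h, kJ/s): A 0.951, G 0.778, H 0.226, F 0.178, E 0.123. Add prey in this order while the next type's profitability exceeds the intake rate on those already taken.
Rate on top 1: 0.3982. G: 0.778 > 0.3982 → include.
Rate on top 2: 0.5094. H: 0.226 < 0.5094 → exclude; stop.
Optimal diet: A, G — 2 of 5 types.

2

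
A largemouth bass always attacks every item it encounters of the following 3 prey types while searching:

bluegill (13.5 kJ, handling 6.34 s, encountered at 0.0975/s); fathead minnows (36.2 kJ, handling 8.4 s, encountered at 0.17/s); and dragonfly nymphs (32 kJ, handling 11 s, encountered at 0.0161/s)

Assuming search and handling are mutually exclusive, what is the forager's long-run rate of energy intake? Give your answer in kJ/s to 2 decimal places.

2.48 kJ/s

R = Σλ_iE_i / (1 + Σλ_ih_i)
Numerator: 0.0975×13.5 + 0.17×36.2 + 0.0161×32 = 7.985
Denominator: 1 + 0.0975×6.34 + 0.17×8.4 + 0.0161×11 = 3.223
R = 7.985/3.223 = 2.477 kJ/s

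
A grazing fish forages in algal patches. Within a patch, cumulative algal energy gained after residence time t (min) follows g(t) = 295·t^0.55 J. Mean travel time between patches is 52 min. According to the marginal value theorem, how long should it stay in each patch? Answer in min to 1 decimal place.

63.6 min

By the marginal value theorem, leave when the instantaneous gain rate g'(t) equals the habitat-wide average g(t)/(T + t).
g'(t) = 0.55·295·t^-0.45. Setting 0.55·295·t^-0.45 = 295·t^0.55/(52+t) gives 0.55(52+t) = t, so 0.45·t = 0.55×52.
t* = 0.55×52/0.45 = 63.56 min.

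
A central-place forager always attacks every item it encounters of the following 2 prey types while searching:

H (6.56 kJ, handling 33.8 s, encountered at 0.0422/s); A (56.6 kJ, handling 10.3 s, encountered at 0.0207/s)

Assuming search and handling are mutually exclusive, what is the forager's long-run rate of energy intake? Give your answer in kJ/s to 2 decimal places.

0.55 kJ/s

Energy encountered per unit search time: 0.0422×6.56 + 0.0207×56.6 = 1.448 kJ/s.
Handling time per unit search time: 0.0422×33.8 + 0.0207×10.3 = 1.64.
Rate = 1.448/(1 + 1.64) = 0.5487 kJ/s.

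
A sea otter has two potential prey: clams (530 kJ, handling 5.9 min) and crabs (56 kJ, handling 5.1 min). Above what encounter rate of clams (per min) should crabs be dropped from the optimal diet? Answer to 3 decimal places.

The zero-one rule: include crabs iff E₂/h₂ > λE₁/(1+λh₁). Equality gives the switch point.
λE₁h₂ = E₂ + λE₂h₁ ⇒ λ = E₂/(E₁h₂ − E₂h₁) = 56/(2703 − 330.4) = 0.0236 per min.

0.024 per min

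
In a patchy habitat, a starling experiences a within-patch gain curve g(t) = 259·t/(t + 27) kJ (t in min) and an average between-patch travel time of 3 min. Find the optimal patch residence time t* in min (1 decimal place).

9.0 min

Maximise g(t)/(T+t): set derivative to zero → g'(t)(T+t) = g(t).
g'(t) = 259·27/(t + 27)². Setting 259·27/(t+27)² = 259t/[(t+27)(3+t)] gives 27(3+t) = t(t+27), so t² = 27×3 = 81.
t* = √81 = 9 min.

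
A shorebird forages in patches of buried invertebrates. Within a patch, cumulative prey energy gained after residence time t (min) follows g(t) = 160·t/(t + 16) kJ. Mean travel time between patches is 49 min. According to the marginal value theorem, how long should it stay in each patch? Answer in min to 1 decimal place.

28.0 min

Maximise g(t)/(T+t): set derivative to zero → g'(t)(T+t) = g(t).
g'(t) = 160·16/(t + 16)². Setting 160·16/(t+16)² = 160t/[(t+16)(49+t)] gives 16(49+t) = t(t+16), so t² = 16×49 = 784.
t* = √784 = 28 min.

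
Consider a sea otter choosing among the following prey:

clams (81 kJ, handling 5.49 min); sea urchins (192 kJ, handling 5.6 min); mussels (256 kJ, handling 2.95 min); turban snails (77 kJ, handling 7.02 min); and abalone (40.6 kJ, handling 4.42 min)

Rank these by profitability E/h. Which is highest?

mussels

Profitability E/h (kJ/min): clams = 81/5.49 = 14.8, sea urchins = 192/5.6 = 34.3, mussels = 256/2.95 = 86.8, turban snails = 77/7.02 = 11, abalone = 40.6/4.42 = 9.19.
Ranked: mussels > sea urchins > clams > turban snails > abalone.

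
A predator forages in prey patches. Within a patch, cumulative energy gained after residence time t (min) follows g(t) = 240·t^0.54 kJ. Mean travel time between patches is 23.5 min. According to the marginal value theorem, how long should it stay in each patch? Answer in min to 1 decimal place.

By the marginal value theorem, leave when the instantaneous gain rate g'(t) equals the habitat-wide average g(t)/(T + t).
g'(t) = 0.54·240·t^-0.46. Setting 0.54·240·t^-0.46 = 240·t^0.54/(23.5+t) gives 0.54(23.5+t) = t, so 0.46·t = 0.54×23.5.
t* = 0.54×23.5/0.46 = 27.59 min.

27.6 min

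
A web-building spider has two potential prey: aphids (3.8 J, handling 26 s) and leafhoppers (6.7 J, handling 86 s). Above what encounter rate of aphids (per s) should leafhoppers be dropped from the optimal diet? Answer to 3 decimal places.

0.044 per s

Drop leafhoppers once their profitability E₂/h₂ falls below the rate achievable on aphids alone: E₂/h₂ = λE₁/(1 + λh₁).
Solve for λ: λE₁h₂ = E₂(1 + λh₁) → λ(E₁h₂ − E₂h₁) = E₂ → λ = E₂/(E₁h₂ − E₂h₁).
λ = 6.7/(3.8×86 − 6.7×26) = 6.7/152.6 = 0.04391 per s.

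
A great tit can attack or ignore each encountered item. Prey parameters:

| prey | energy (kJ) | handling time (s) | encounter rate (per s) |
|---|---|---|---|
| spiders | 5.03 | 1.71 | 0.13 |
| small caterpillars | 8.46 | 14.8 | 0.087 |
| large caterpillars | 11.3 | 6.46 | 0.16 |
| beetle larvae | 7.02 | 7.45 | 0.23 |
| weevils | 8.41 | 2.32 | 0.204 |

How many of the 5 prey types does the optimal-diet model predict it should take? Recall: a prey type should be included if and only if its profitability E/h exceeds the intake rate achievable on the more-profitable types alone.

3

Rank by E/h (kJ/s): weevils 3.63, spiders 2.94, large caterpillars 1.75, beetle larvae 0.942, small caterpillars 0.572. Include each in turn until the next type's E/h falls below the running intake rate.
Rate on top 1: 1.165. spiders: 2.94 > 1.165 → include.
Rate on top 2: 1.397. large caterpillars: 1.75 > 1.397 → include.
Rate on top 3: 1.531. beetle larvae: 0.942 < 1.531 → exclude; stop.
Optimal diet: weevils, spiders, large caterpillars — 3 of 5 types.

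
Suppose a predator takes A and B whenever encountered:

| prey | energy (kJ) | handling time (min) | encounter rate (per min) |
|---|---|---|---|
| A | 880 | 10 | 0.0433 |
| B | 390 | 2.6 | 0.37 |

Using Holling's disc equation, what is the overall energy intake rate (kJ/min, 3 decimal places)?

Energy encountered per unit search time: 0.0433×880 + 0.37×390 = 182.4 kJ/min.
Handling time per unit search time: 0.0433×10 + 0.37×2.6 = 1.395.
Rate = 182.4/(1 + 1.395) = 76.16 kJ/min.

76.160 kJ/min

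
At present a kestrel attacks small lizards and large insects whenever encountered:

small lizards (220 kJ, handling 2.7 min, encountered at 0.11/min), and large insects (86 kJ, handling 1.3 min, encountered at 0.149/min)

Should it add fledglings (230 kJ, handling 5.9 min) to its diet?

On small lizards and large insects alone, R = ΣλE/(1+Σλh) = 37.01/1.491 = 24.83 kJ/min.
fledglings: E/h = 230/5.9 = 38.98 kJ/min.
38.98 > 24.83, so adding fledglings raises the average — include it.

Yes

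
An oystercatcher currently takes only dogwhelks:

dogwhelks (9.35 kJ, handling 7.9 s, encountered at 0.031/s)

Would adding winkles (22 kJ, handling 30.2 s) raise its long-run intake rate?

Intake rate on the current diet: R = (0.031×9.35) / (1 + 0.031×7.9) = 0.2898/1.245 = 0.2328 kJ/s.
winkles: E/h = 22/30.2 = 0.7285 kJ/s.
Since 0.7285 > R, including winkles increases the long-run rate.

Yes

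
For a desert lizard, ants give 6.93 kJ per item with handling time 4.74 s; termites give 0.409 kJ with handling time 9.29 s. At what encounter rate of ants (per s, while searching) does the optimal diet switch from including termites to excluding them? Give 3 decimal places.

Drop termites once their profitability E₂/h₂ falls below the rate achievable on ants alone: E₂/h₂ = λE₁/(1 + λh₁).
Solve for λ: λE₁h₂ = E₂(1 + λh₁) → λ(E₁h₂ − E₂h₁) = E₂ → λ = E₂/(E₁h₂ − E₂h₁).
λ = 0.409/(6.93×9.29 − 0.409×4.74) = 0.409/62.44 = 0.00655 per s.

0.007 per s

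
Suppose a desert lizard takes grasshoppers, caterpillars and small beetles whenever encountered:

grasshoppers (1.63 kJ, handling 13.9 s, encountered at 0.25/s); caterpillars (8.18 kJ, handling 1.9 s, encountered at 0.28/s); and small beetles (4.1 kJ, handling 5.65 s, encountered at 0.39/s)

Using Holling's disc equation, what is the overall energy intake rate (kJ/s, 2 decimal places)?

0.60 kJ/s

R = (0.25×1.63 + 0.28×8.18 + 0.39×4.1) / (1 + 0.25×13.9 + 0.28×1.9 + 0.39×5.65) = 4.297/7.21 = 0.5959 kJ/s.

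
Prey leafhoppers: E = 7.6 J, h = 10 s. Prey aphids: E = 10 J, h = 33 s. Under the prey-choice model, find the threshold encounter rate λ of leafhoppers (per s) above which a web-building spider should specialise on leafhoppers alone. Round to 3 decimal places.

0.066 per s

At the threshold, the rate on leafhoppers alone equals the profitability of aphids: λ·7.6/(1 + λ·10) = 10/33 = 0.303.
Rearranging, λ(7.6 − 0.303×10) = 0.303, so λ = 0.303/4.57 = 0.06631 per s.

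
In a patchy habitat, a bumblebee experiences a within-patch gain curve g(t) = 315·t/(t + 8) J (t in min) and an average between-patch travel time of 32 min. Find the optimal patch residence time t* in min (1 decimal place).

16.0 min

By the marginal value theorem, leave when the instantaneous gain rate g'(t) equals the habitat-wide average g(t)/(T + t).
g'(t) = 315·8/(t + 8)². Setting 315·8/(t+8)² = 315t/[(t+8)(32+t)] gives 8(32+t) = t(t+8), so t² = 8×32 = 256.
t* = √256 = 16 min.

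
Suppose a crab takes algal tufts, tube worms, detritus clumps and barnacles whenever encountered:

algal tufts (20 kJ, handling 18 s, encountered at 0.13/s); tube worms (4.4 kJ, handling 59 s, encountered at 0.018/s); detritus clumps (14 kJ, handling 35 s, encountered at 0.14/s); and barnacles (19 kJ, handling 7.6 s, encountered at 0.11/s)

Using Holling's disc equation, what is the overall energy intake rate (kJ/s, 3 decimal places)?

0.664 kJ/s

R = Σλ_iE_i / (1 + Σλ_ih_i)
Numerator: 0.13×20 + 0.018×4.4 + 0.14×14 + 0.11×19 = 6.729
Denominator: 1 + 0.13×18 + 0.018×59 + 0.14×35 + 0.11×7.6 = 10.14
R = 6.729/10.14 = 0.6638 kJ/s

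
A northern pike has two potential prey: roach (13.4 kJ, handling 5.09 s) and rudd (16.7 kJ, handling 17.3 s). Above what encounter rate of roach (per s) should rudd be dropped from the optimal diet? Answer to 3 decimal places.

0.114 per s

Drop rudd once their profitability E₂/h₂ falls below the rate achievable on roach alone: E₂/h₂ = λE₁/(1 + λh₁).
Solve for λ: λE₁h₂ = E₂(1 + λh₁) → λ(E₁h₂ − E₂h₁) = E₂ → λ = E₂/(E₁h₂ − E₂h₁).
λ = 16.7/(13.4×17.3 − 16.7×5.09) = 16.7/146.8 = 0.1137 per s.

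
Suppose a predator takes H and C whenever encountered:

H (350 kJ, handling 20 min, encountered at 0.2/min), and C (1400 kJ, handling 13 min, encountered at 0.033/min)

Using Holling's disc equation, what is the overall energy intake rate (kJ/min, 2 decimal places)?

R = Σλ_iE_i / (1 + Σλ_ih_i)
Numerator: 0.2×350 + 0.033×1400 = 116.2
Denominator: 1 + 0.2×20 + 0.033×13 = 5.429
R = 116.2/5.429 = 21.4 kJ/min

21.40 kJ/min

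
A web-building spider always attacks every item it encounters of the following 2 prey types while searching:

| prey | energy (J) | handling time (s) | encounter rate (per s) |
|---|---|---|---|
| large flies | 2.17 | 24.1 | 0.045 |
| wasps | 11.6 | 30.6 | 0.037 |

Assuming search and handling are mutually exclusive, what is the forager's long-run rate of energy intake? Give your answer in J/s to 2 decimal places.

0.16 J/s

R = Σλ_iE_i / (1 + Σλ_ih_i)
Numerator: 0.045×2.17 + 0.037×11.6 = 0.5268
Denominator: 1 + 0.045×24.1 + 0.037×30.6 = 3.217
R = 0.5268/3.217 = 0.1638 J/s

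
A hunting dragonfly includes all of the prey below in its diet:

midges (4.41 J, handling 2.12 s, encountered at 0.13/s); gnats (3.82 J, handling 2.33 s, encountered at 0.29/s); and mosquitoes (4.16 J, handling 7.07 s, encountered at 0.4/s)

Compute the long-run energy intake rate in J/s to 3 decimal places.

0.700 J/s

Energy encountered per unit search time: 0.13×4.41 + 0.29×3.82 + 0.4×4.16 = 3.345 J/s.
Handling time per unit search time: 0.13×2.12 + 0.29×2.33 + 0.4×7.07 = 3.779.
Rate = 3.345/(1 + 3.779) = 0.6999 J/s.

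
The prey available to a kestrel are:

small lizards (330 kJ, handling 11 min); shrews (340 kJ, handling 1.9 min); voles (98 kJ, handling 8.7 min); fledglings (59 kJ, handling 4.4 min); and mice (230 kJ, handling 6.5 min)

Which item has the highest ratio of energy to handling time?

Profitability E/h (kJ/min): small lizards = 330/11 = 30, shrews = 340/1.9 = 179, voles = 98/8.7 = 11.3, fledglings = 59/4.4 = 13.4, mice = 230/6.5 = 35.4.
Ranked: shrews > mice > small lizards > fledglings > voles.

shrews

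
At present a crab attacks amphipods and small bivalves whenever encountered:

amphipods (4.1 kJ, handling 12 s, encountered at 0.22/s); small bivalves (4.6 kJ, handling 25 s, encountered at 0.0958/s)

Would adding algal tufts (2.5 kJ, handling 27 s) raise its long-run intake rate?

Intake rate on the current diet: R = (0.22×4.1 + 0.0958×4.6) / (1 + 0.22×12 + 0.0958×25) = 1.343/6.035 = 0.2225 kJ/s.
algal tufts: E/h = 2.5/27 = 0.09259 kJ/s.
Since 0.09259 < R, time spent handling algal tufts is better spent searching.

No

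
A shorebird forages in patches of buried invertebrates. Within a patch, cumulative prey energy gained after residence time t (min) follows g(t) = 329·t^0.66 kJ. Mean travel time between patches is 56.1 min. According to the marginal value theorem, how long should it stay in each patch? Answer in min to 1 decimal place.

108.9 min

Maximise g(t)/(T+t): set derivative to zero → g'(t)(T+t) = g(t).
g'(t) = 0.66·329·t^-0.34. Setting 0.66·329·t^-0.34 = 329·t^0.66/(56.1+t) gives 0.66(56.1+t) = t, so 0.34·t = 0.66×56.1.
t* = 0.66×56.1/0.34 = 108.9 min.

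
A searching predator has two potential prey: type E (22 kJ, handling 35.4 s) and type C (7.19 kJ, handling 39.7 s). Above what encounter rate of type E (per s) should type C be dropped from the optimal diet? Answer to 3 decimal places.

0.012 per s

The zero-one rule: include type C iff E₂/h₂ > λE₁/(1+λh₁). Equality gives the switch point.
λE₁h₂ = E₂ + λE₂h₁ ⇒ λ = E₂/(E₁h₂ − E₂h₁) = 7.19/(873.4 − 254.5) = 0.01162 per s.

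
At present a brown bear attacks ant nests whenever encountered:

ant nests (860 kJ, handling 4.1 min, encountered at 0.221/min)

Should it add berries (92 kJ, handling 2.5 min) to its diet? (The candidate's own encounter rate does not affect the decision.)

On ant nests alone, R = ΣλE/(1+Σλh) = 190.1/1.906 = 99.71 kJ/min.
berries: E/h = 92/2.5 = 36.8 kJ/min.
36.8 < 99.71, so adding berries would lower the average — exclude it.

No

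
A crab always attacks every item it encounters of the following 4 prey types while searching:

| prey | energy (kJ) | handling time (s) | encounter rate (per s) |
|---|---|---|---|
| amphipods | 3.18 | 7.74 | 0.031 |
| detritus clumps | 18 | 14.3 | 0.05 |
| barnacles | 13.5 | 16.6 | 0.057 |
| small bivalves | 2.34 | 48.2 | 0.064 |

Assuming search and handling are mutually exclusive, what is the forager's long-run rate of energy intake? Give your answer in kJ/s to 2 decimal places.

0.32 kJ/s

R = (0.031×3.18 + 0.05×18 + 0.057×13.5 + 0.064×2.34) / (1 + 0.031×7.74 + 0.05×14.3 + 0.057×16.6 + 0.064×48.2) = 1.918/5.986 = 0.3204 kJ/s.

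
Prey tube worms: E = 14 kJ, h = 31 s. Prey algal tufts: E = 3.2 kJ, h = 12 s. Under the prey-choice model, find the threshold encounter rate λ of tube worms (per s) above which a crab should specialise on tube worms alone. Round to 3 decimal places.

0.047 per s

Drop algal tufts once their profitability E₂/h₂ falls below the rate achievable on tube worms alone: E₂/h₂ = λE₁/(1 + λh₁).
Solve for λ: λE₁h₂ = E₂(1 + λh₁) → λ(E₁h₂ − E₂h₁) = E₂ → λ = E₂/(E₁h₂ − E₂h₁).
λ = 3.2/(14×12 − 3.2×31) = 3.2/68.8 = 0.04651 per s.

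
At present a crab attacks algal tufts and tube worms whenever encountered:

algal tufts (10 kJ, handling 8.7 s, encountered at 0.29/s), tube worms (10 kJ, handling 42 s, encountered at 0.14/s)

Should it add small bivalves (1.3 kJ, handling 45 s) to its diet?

On algal tufts and tube worms alone, R = ΣλE/(1+Σλh) = 4.3/9.403 = 0.4573 kJ/s.
small bivalves: E/h = 1.3/45 = 0.02889 kJ/s.
Since 0.02889 < R, time spent handling small bivalves is better spent searching.

No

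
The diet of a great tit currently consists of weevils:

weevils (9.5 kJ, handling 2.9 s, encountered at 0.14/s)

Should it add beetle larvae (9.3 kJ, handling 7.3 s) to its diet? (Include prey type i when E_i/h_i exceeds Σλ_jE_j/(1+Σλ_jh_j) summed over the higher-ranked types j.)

Yes

On weevils alone, R = ΣλE/(1+Σλh) = 1.33/1.406 = 0.9459 kJ/s.
Profitability of beetle larvae: 9.3/7.3 = 1.274 kJ/s.
Since 1.274 > R, including beetle larvae increases the long-run rate.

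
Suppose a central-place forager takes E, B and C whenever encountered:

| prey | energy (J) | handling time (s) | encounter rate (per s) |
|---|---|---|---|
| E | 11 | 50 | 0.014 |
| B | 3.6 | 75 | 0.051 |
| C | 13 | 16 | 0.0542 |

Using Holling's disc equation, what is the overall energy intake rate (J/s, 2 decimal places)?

0.16 J/s

R = Σλ_iE_i / (1 + Σλ_ih_i)
Numerator: 0.014×11 + 0.051×3.6 + 0.0542×13 = 1.042
Denominator: 1 + 0.014×50 + 0.051×75 + 0.0542×16 = 6.392
R = 1.042/6.392 = 0.163 J/s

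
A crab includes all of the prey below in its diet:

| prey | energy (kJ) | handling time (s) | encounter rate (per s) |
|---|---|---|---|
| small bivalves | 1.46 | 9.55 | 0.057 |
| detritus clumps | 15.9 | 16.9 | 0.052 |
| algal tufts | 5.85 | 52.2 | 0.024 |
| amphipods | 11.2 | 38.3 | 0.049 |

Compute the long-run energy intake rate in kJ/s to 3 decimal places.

0.288 kJ/s

Energy encountered per unit search time: 0.057×1.46 + 0.052×15.9 + 0.024×5.85 + 0.049×11.2 = 1.599 kJ/s.
Handling time per unit search time: 0.057×9.55 + 0.052×16.9 + 0.024×52.2 + 0.049×38.3 = 4.553.
Rate = 1.599/(1 + 4.553) = 0.288 kJ/s.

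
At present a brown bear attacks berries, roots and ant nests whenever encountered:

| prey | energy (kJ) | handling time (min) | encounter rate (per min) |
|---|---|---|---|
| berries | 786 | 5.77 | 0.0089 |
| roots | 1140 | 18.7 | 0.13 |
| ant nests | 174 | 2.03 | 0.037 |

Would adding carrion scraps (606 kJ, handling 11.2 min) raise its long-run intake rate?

Current rate: (0.0089×786 + 0.13×1140 + 0.037×174)/(1 + 0.0089×5.77 + 0.13×18.7 + 0.037×2.03) = 45.44 kJ/min.
carrion scraps: E/h = 606/11.2 = 54.11 kJ/min.
54.11 > 45.44, so adding carrion scraps raises the average — include it.

Yes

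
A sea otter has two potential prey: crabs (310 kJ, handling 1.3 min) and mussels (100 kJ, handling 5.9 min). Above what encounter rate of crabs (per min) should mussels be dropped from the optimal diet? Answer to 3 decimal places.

At the threshold, the rate on crabs alone equals the profitability of mussels: λ·310/(1 + λ·1.3) = 100/5.9 = 16.95.
Rearranging, λ(310 − 16.95×1.3) = 16.95, so λ = 16.95/288 = 0.05886 per min.

0.059 per min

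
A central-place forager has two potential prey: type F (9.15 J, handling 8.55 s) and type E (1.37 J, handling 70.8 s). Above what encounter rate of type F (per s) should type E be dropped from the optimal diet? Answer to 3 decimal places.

Drop type E once their profitability E₂/h₂ falls below the rate achievable on type F alone: E₂/h₂ = λE₁/(1 + λh₁).
Solve for λ: λE₁h₂ = E₂(1 + λh₁) → λ(E₁h₂ − E₂h₁) = E₂ → λ = E₂/(E₁h₂ − E₂h₁).
λ = 1.37/(9.15×70.8 − 1.37×8.55) = 1.37/636.1 = 0.002154 per s.

0.002 per s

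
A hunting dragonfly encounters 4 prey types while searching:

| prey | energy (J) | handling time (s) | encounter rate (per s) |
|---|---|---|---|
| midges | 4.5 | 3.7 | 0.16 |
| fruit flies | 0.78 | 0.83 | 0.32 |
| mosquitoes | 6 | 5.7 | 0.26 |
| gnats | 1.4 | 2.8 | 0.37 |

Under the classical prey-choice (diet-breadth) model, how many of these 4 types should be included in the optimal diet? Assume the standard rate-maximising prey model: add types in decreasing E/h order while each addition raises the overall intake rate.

3

E/h in descending order: midges 1.22, mosquitoes 1.05, fruit flies 0.94, gnats 0.5 J/s. The optimal diet is the largest prefix of this list for which every included type satisfies E_i/h_i > R on the types above it.
Rate on top 1: 0.4523. mosquitoes: 1.05 > 0.4523 → include.
Rate on top 2: 0.7417. fruit flies: 0.94 > 0.7417 → include.
Rate on top 3: 0.7575. gnats: 0.5 < 0.7575 → exclude; stop.
Optimal diet: midges, mosquitoes, fruit flies — 3 of 4 types.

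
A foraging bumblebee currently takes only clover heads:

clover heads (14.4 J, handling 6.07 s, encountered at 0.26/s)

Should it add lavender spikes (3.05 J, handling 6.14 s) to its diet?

No

Current rate: (0.26×14.4)/(1 + 0.26×6.07) = 1.452 J/s.
lavender spikes: E/h = 3.05/6.14 = 0.4967 J/s.
Since 0.4967 < R, time spent handling lavender spikes is better spent searching.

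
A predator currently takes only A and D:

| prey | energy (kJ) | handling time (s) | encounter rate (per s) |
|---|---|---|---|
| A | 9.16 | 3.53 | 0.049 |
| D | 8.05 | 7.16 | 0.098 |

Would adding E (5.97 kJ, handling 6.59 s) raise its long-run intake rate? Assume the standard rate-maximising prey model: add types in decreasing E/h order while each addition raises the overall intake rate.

Yes

On A and D alone, R = ΣλE/(1+Σλh) = 1.238/1.875 = 0.6603 kJ/s.
E: E/h = 5.97/6.59 = 0.9059 kJ/s.
0.9059 > 0.6603, so adding E raises the average — include it.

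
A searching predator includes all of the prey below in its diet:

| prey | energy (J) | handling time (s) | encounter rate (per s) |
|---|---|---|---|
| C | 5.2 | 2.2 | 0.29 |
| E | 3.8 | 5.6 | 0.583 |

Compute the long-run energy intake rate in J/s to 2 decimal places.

0.76 J/s

R = Σλ_iE_i / (1 + Σλ_ih_i)
Numerator: 0.29×5.2 + 0.583×3.8 = 3.723
Denominator: 1 + 0.29×2.2 + 0.583×5.6 = 4.903
R = 3.723/4.903 = 0.7594 J/s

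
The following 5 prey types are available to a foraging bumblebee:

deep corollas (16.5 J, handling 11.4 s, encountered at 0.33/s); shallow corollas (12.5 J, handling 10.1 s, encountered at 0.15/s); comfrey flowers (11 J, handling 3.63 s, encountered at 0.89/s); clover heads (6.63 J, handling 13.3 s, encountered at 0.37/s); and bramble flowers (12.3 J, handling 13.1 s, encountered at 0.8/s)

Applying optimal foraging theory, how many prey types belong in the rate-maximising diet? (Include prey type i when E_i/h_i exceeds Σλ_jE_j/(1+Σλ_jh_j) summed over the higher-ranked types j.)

E/h in descending order: comfrey flowers 3.03, deep corollas 1.45, shallow corollas 1.24, bramble flowers 0.939, clover heads 0.498 J/s. The optimal diet is the largest prefix of this list for which every included type satisfies E_i/h_i > R on the types above it.
Rate on top 1: 2.314. deep corollas: 1.45 < 2.314 → exclude; stop.
Optimal diet: comfrey flowers — 1 of 5 types.

1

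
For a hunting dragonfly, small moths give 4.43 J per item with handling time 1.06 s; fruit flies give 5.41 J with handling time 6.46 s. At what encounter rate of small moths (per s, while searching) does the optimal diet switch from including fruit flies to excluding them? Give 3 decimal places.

0.236 per s

At the threshold, the rate on small moths alone equals the profitability of fruit flies: λ·4.43/(1 + λ·1.06) = 5.41/6.46 = 0.8375.
Rearranging, λ(4.43 − 0.8375×1.06) = 0.8375, so λ = 0.8375/3.542 = 0.2364 per s.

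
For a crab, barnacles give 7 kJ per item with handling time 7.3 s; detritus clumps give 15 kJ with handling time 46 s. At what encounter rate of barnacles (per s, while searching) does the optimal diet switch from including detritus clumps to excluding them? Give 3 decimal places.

The zero-one rule: include detritus clumps iff E₂/h₂ > λE₁/(1+λh₁). Equality gives the switch point.
λE₁h₂ = E₂ + λE₂h₁ ⇒ λ = E₂/(E₁h₂ − E₂h₁) = 15/(322 − 109.5) = 0.07059 per s.

0.071 per s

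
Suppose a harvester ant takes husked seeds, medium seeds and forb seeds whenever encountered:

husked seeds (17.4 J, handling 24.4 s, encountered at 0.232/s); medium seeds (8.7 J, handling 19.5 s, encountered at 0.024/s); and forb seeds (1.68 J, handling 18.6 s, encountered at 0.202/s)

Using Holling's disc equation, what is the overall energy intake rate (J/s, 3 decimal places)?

0.421 J/s

R = (0.232×17.4 + 0.024×8.7 + 0.202×1.68) / (1 + 0.232×24.4 + 0.024×19.5 + 0.202×18.6) = 4.585/10.89 = 0.4212 J/s.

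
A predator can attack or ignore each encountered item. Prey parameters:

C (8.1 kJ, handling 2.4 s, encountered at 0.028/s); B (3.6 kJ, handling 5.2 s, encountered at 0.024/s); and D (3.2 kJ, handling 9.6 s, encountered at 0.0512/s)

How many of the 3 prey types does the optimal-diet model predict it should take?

3

Rank by E/h (kJ/s): C 3.38, B 0.692, D 0.333. Include each in turn until the next type's E/h falls below the running intake rate.
Rate on top 1: 0.2125. B: 0.692 > 0.2125 → include.
Rate on top 2: 0.2628. D: 0.333 > 0.2628 → include.
Optimal diet: C, B, D — 3 of 3 types.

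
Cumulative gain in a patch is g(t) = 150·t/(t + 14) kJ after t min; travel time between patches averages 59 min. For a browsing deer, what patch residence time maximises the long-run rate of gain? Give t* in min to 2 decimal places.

28.74 min

Optimal t* satisfies g'(t*) = g(t*)/(T + t*).
g'(t) = 150·14/(t + 14)². Setting 150·14/(t+14)² = 150t/[(t+14)(59+t)] gives 14(59+t) = t(t+14), so t² = 14×59 = 826.
t* = √826 = 28.74 min.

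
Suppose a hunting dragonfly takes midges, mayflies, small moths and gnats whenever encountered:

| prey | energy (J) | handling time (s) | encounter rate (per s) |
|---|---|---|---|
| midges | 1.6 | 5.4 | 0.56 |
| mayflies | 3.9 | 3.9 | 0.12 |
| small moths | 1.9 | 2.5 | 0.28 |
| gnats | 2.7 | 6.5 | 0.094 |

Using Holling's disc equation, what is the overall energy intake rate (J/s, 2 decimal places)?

0.37 J/s

R = (0.56×1.6 + 0.12×3.9 + 0.28×1.9 + 0.094×2.7) / (1 + 0.56×5.4 + 0.12×3.9 + 0.28×2.5 + 0.094×6.5) = 2.15/5.803 = 0.3705 J/s.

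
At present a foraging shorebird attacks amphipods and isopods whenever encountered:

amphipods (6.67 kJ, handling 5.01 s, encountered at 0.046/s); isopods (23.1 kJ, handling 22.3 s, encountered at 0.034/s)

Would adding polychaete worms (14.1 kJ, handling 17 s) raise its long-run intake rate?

Yes

Intake rate on the current diet: R = (0.046×6.67 + 0.034×23.1) / (1 + 0.046×5.01 + 0.034×22.3) = 1.092/1.989 = 0.5492 kJ/s.
Profitability of polychaete worms: 14.1/17 = 0.8294 kJ/s.
0.8294 > 0.5492, so adding polychaete worms raises the average — include it.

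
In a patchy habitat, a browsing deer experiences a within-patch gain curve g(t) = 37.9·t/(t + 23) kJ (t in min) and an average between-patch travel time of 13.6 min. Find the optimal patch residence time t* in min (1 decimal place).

Maximise g(t)/(T+t): set derivative to zero → g'(t)(T+t) = g(t).
g'(t) = 37.9·23/(t + 23)². Setting 37.9·23/(t+23)² = 37.9t/[(t+23)(13.6+t)] gives 23(13.6+t) = t(t+23), so t² = 23×13.6 = 312.8.
t* = √312.8 = 17.69 min.

17.7 min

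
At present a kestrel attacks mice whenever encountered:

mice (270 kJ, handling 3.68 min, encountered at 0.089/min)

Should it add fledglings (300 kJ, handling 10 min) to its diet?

Current rate: (0.089×270)/(1 + 0.089×3.68) = 18.1 kJ/min.
fledglings: E/h = 300/10 = 30 kJ/min.
Since 30 > R, including fledglings increases the long-run rate.

Yes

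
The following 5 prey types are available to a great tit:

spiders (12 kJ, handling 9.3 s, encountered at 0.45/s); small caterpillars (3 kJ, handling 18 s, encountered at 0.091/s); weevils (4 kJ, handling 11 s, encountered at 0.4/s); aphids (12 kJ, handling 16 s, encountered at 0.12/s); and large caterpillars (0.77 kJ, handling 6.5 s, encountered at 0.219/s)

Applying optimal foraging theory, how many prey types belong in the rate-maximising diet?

Profitabilities (E/h, kJ/s): spiders 1.29, aphids 0.75, weevils 0.364, small caterpillars 0.167, large caterpillars 0.118. Add prey in this order while the next type's profitability exceeds the intake rate on those already taken.
Rate on top 1: 1.041. aphids: 0.75 < 1.041 → exclude; stop.
Optimal diet: spiders — 1 of 5 types.

1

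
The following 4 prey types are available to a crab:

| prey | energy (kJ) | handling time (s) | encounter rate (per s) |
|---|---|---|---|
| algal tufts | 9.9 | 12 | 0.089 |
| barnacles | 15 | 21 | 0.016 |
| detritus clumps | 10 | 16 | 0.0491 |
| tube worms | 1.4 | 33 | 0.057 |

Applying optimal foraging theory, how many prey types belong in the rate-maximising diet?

3

Rank by E/h (kJ/s): algal tufts 0.825, barnacles 0.714, detritus clumps 0.625, tube worms 0.0424. Include each in turn until the next type's E/h falls below the running intake rate.
Rate on top 1: 0.4261. barnacles: 0.714 > 0.4261 → include.
Rate on top 2: 0.4663. detritus clumps: 0.625 > 0.4663 → include.
Rate on top 3: 0.5054. tube worms: 0.0424 < 0.5054 → exclude; stop.
Optimal diet: algal tufts, barnacles, detritus clumps — 3 of 4 types.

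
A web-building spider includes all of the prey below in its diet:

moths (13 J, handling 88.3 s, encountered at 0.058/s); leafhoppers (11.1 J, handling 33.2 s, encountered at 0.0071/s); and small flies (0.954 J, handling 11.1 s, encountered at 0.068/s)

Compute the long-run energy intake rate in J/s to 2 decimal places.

0.13 J/s

R = (0.058×13 + 0.0071×11.1 + 0.068×0.954) / (1 + 0.058×88.3 + 0.0071×33.2 + 0.068×11.1) = 0.8977/7.112 = 0.1262 J/s.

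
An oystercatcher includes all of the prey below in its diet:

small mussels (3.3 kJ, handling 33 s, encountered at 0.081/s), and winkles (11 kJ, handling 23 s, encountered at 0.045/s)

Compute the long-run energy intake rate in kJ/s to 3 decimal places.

R = (0.081×3.3 + 0.045×11) / (1 + 0.081×33 + 0.045×23) = 0.7623/4.708 = 0.1619 kJ/s.

0.162 kJ/s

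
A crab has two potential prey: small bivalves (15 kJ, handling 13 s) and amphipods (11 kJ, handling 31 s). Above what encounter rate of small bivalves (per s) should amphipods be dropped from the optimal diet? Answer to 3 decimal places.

0.034 per s

At the threshold, the rate on small bivalves alone equals the profitability of amphipods: λ·15/(1 + λ·13) = 11/31 = 0.3548.
Rearranging, λ(15 − 0.3548×13) = 0.3548, so λ = 0.3548/10.39 = 0.03416 per s.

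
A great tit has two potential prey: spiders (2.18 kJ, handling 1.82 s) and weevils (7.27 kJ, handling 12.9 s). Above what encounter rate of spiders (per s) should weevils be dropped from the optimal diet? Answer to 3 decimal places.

The zero-one rule: include weevils iff E₂/h₂ > λE₁/(1+λh₁). Equality gives the switch point.
λE₁h₂ = E₂ + λE₂h₁ ⇒ λ = E₂/(E₁h₂ − E₂h₁) = 7.27/(28.12 − 13.23) = 0.4882 per s.

0.488 per s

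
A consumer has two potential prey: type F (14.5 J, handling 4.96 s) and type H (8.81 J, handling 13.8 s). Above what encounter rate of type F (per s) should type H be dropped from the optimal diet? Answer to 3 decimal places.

At the threshold, the rate on type F alone equals the profitability of type H: λ·14.5/(1 + λ·4.96) = 8.81/13.8 = 0.6384.
Rearranging, λ(14.5 − 0.6384×4.96) = 0.6384, so λ = 0.6384/11.33 = 0.05633 per s.

0.056 per s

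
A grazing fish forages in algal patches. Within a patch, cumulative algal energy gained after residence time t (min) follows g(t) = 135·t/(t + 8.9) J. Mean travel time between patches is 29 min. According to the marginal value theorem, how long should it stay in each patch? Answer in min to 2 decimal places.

By the marginal value theorem, leave when the instantaneous gain rate g'(t) equals the habitat-wide average g(t)/(T + t).
g'(t) = 135·8.9/(t + 8.9)². Setting 135·8.9/(t+8.9)² = 135t/[(t+8.9)(29+t)] gives 8.9(29+t) = t(t+8.9), so t² = 8.9×29 = 258.1.
t* = √258.1 = 16.07 min.

16.07 min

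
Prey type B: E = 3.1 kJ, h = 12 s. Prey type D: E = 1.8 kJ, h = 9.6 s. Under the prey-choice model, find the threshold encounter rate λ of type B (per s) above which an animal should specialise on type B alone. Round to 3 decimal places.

Drop type D once their profitability E₂/h₂ falls below the rate achievable on type B alone: E₂/h₂ = λE₁/(1 + λh₁).
Solve for λ: λE₁h₂ = E₂(1 + λh₁) → λ(E₁h₂ − E₂h₁) = E₂ → λ = E₂/(E₁h₂ − E₂h₁).
λ = 1.8/(3.1×9.6 − 1.8×12) = 1.8/8.16 = 0.2206 per s.

0.221 per s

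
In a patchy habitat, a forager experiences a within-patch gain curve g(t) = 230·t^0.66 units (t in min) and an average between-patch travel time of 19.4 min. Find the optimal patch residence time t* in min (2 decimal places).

Maximise g(t)/(T+t): set derivative to zero → g'(t)(T+t) = g(t).
g'(t) = 0.66·230·t^-0.34. Setting 0.66·230·t^-0.34 = 230·t^0.66/(19.4+t) gives 0.66(19.4+t) = t, so 0.34·t = 0.66×19.4.
t* = 0.66×19.4/0.34 = 37.66 min.

37.66 min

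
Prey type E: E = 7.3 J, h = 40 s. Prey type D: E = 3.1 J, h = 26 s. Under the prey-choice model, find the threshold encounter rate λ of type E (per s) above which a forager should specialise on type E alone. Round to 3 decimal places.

0.047 per s

The zero-one rule: include type D iff E₂/h₂ > λE₁/(1+λh₁). Equality gives the switch point.
λE₁h₂ = E₂ + λE₂h₁ ⇒ λ = E₂/(E₁h₂ − E₂h₁) = 3.1/(189.8 − 124) = 0.04711 per s.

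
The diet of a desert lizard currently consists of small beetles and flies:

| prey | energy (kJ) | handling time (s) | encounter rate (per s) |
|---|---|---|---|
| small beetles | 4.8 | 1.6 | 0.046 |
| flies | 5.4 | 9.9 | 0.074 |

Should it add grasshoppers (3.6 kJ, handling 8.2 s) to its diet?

Yes

Intake rate on the current diet: R = (0.046×4.8 + 0.074×5.4) / (1 + 0.046×1.6 + 0.074×9.9) = 0.6204/1.806 = 0.3435 kJ/s.
grasshoppers: E/h = 3.6/8.2 = 0.439 kJ/s.
Since 0.439 > R, including grasshoppers increases the long-run rate.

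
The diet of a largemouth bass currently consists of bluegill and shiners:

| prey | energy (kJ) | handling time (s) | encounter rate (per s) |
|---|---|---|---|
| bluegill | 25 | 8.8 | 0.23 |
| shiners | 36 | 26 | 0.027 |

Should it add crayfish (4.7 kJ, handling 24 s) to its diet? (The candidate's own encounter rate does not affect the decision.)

Current rate: (0.23×25 + 0.027×36)/(1 + 0.23×8.8 + 0.027×26) = 1.804 kJ/s.
crayfish: E/h = 4.7/24 = 0.1958 kJ/s.
Since 0.1958 < R, time spent handling crayfish is better spent searching.

No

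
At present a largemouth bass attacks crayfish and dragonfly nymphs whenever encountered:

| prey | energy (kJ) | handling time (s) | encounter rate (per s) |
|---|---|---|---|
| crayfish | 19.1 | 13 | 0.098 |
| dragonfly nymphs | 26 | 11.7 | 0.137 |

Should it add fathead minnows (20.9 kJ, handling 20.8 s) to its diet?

Intake rate on the current diet: R = (0.098×19.1 + 0.137×26) / (1 + 0.098×13 + 0.137×11.7) = 5.434/3.877 = 1.402 kJ/s.
fathead minnows: E/h = 20.9/20.8 = 1.005 kJ/s.
Since 1.005 < R, time spent handling fathead minnows is better spent searching.

No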